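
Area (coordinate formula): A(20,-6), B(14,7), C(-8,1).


20*(7-1) = 120
14*(1+ 6) = 98
-8*(-6-7) = 104
sum = 322
Area = |322|/2 = 161.0000

161.0000 sq units


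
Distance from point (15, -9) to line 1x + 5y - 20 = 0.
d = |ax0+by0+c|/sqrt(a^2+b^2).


|1*15 + 5*(-9) - 20| = |-50| = 50
sqrt(1 + 25) = sqrt(26) = 5.0990
d = 50/sqrt(26) = 9.8058

9.8058


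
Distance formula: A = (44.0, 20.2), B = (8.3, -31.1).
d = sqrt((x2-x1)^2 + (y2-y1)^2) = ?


dx = 8.3 - 44.0 = -35.7
dy = -31.1 - 20.2 = -51.3
d = sqrt(1274.49 + 2631.69) = sqrt(3906.18) = 62.4994

62.4994


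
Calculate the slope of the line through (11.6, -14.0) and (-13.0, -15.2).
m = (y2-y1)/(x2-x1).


dy = -15.2 + 14.0 = -1.2
dx = -13.0 - 11.6 = -24.6
m = -1.2/(-24.6) = 0.0488

m = 0.0488


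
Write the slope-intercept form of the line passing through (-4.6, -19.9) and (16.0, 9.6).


m = (29.5)/(20.6) = 1.4320
b = y1 - m*x1 = -19.9 - (29.5*(-4.6))/(20.6) = -19.9 + 6.5874 = -13.3126

y = 1.4320x - 13.3126


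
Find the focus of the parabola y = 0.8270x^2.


a = 0.8270
4a = 3.3080
focus = (0, 1/3.3080) = (0, 0.3023)

Focus = (0, 0.3023)


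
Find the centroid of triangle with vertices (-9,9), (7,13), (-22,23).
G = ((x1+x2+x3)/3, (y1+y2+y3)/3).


Gx = (-9+7- 22)/3 = -24/3 = -8.0000
Gy = (9+13+23)/3 = 45/3 = 15.0000

G = (-8.0000, 15.0000)


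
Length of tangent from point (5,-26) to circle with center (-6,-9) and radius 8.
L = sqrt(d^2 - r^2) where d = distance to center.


d = sqrt((5+ 6)^2 + (-26+ 9)^2) = sqrt(121+289) = 20.2485
L = sqrt(410.0000 - 64) = sqrt(346.0000) = 18.6011

18.6011


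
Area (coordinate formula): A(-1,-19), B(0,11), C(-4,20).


-1*(11-20) = 9
0*(20+ 19) = 0
-4*(-19-11) = 120
sum = 129
Area = |129|/2 = 64.5000

64.5000 sq units


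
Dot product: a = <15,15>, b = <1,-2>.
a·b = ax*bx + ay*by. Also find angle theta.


a·b = 15*1 + 15*(-2) = 15 - 30 = -15
|a| = sqrt(225+225) = 21.2132
|b| = sqrt(1+4) = 2.2361
cos(theta) = -15/(sqrt(450)*sqrt(5)) = -15/sqrt(2250) = -0.316228
theta = arccos(-15/sqrt(2250)) = 108.4349 degrees

a·b = -15, theta = 108.4349 deg


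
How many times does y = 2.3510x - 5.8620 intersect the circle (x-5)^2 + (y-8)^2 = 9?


Substitute y = 2.3510x - 5.8620: (x-5)^2 + (2.3510x- 5.8620-8)^2 = 9
Expand to Ax^2 + Bx + C = 0, where b-k = -13.862
A = 1+m^2 = 6.527201
B = 2(m(b-k) - h) = 2(2.3510*(-13.862) - 5) = -75.179124
C = h^2 + (b-k)^2 - r^2 = 25 + 192.155044 - 9 = 208.155044
disc = B^2-4AC = 5651.9007 - 5434.6792 = 217.2215
disc > 0

2 intersection points


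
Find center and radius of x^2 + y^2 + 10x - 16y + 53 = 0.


h = -D/2 = -10/2 = -5
k = -E/2 = 16/2 = 8
r^2 = h^2 + k^2 - F = 25 + 64 - 53 = 36
r = 6

Center (-5, 8), radius = 6


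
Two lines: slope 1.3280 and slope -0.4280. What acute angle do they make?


m1-m2 = 1.756
1+m1*m2 = 0.431616
tan(theta) = |1.756/0.431616| = 4.068431
theta = arctan(|1.756/0.431616|) = 76.1907 degrees (acute angle)

76.1907 degrees


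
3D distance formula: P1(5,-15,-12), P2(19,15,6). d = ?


dx=14, dy=30, dz=18
d = sqrt(196+900+324) = sqrt(1420) = 37.6829

37.6829


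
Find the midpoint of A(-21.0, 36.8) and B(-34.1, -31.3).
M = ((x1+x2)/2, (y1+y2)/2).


Mx = (-21.0 - 34.1)/2 = -55.1/2 = -27.5500
My = (36.8 - 31.3)/2 = 5.5/2 = 2.7500

(-27.5500, 2.7500)


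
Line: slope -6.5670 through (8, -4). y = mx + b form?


y + 4 = -6.5670(x - 8)
y = -6.5670x - 4 + 6.5670*8
y = -6.5670x + 48.5360

y = -6.5670x + 48.5360


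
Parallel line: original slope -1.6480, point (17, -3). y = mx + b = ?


Parallel lines have equal slopes.
m2 = -1.6480
b2 = -3 + 1.6480*17 = 25.0160

y = -1.6480x + 25.0160


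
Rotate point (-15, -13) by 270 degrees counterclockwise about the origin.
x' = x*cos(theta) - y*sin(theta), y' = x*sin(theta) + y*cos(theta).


cos(270) = 0, sin(270) = -1
x' = -15*0 + 13*(-1) = -13
y' = -15*(-1) - 13*0 = 15

(-13, 15)


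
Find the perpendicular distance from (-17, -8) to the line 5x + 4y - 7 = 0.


|5*(-17) + 4*(-8) - 7| = |-124| = 124
sqrt(25 + 16) = sqrt(41) = 6.4031
d = 124/sqrt(41) = 19.3655

19.3655


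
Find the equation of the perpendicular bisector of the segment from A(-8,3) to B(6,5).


Midpoint = (-1, 4)
Slope of AB = dy/dx = 2/14 = 0.1429
Perp slope = -dx/dy = -14/2 = -7.0000
b = My - (perp slope)*Mx = 4 + (14*(-1))/2 = 4 - 7.0000 = -3.0000

y = -7.0000x - 3.0000


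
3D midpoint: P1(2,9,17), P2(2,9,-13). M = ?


Mx = (2+2)/2 = 2.0000
My = (9+9)/2 = 9.0000
Mz = (17- 13)/2 = 2.0000

M = (2.0000, 9.0000, 2.0000)


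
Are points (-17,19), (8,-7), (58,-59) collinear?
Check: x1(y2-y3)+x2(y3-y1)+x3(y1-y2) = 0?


-17*(-7+ 59) + 8*(-59-19) + 58*(19+ 7)
= -884 - 624 + 1508 = 0

Yes, collinear (determinant = 0)


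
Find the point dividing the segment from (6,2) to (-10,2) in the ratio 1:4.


Px = (1*(-10) + 4*6)/5 = 14/5 = 2.8000
Py = (1*2 + 4*2)/5 = 10/5 = 2.0000

P = (2.8000, 2.0000)


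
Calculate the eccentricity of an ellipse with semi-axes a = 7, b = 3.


c = sqrt(49-9) = sqrt(40) = 6.3246
e = c/a = sqrt(40)/7 = 0.9035

e = 0.9035


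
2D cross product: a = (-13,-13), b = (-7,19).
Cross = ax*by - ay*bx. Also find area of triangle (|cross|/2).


cross = -13*19 + 13*(-7) = -247 - 91 = -338
Triangle area = |-338|/2 = 338/2 = 169.0000

cross = -338, triangle area = 169.0000


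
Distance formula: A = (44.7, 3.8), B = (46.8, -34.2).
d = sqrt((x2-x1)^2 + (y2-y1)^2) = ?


dx = 46.8 - 44.7 = 2.1
dy = -34.2 - 3.8 = -38.0
d = sqrt(4.41 + 1444.0) = sqrt(1448.41) = 38.0580

38.0580


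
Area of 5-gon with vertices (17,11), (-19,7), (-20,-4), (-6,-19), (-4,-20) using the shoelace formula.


sum(xi*y_{i+1}) = 17*7 - 19*(-4) - 20*(-19) - 6*(-20) - 4*11 = 651
sum(yi*x_{i+1}) = 11*(-19) + 7*(-20) - 4*(-6) - 19*(-4) - 20*17 = -589
Area = |651 + 589|/2 = 1240/2 = 620.0000

620.0000 sq units


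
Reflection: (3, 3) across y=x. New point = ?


Reflection rule for y=x: (y, x)
(3, 3) -> (3, 3)

(3, 3)


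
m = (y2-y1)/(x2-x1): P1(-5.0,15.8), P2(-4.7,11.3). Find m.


dy = 11.3 - 15.8 = -4.5
dx = -4.7 + 5.0 = 0.3
m = -4.5/0.3 = -15.0000

m = -15.0000


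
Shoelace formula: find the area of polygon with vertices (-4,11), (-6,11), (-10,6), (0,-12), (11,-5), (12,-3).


sum(xi*y_{i+1}) = -4*11 - 6*6 - 10*(-12) + 0*(-5) + 11*(-3) + 12*11 = 139
sum(yi*x_{i+1}) = 11*(-6) + 11*(-10) + 6*0 - 12*11 - 5*12 - 3*(-4) = -356
Area = |139 + 356|/2 = 495/2 = 247.5000

247.5000 sq units


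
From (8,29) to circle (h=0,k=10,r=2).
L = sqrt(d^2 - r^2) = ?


d = sqrt((8-0)^2 + (29-10)^2) = sqrt(64+361) = 20.6155
L = sqrt(425.0000 - 4) = sqrt(421.0000) = 20.5183

20.5183


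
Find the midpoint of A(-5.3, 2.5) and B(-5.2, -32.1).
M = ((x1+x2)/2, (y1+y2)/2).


Mx = (-5.3 - 5.2)/2 = -10.5/2 = -5.2500
My = (2.5 - 32.1)/2 = -29.6/2 = -14.8000

(-5.2500, -14.8000)


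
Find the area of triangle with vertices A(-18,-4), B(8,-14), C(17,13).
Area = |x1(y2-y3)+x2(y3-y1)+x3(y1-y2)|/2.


-18*(-14-13) = 486
8*(13+ 4) = 136
17*(-4+ 14) = 170
sum = 792
Area = |792|/2 = 396.0000

396.0000 sq units


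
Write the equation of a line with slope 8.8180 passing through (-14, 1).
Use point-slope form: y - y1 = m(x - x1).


y - 1 = 8.8180(x + 14)
y = 8.8180x + 1 - 8.8180*(-14)
y = 8.8180x + 124.4520

y = 8.8180x + 124.4520


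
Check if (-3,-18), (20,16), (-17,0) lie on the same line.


-3*(16-0) + 20*(0+ 18) - 17*(-18-16)
= -48 + 360 + 578 = 890

No, not collinear (determinant = 890)


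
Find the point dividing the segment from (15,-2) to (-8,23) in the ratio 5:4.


Px = (5*(-8) + 4*15)/9 = 20/9 = 2.2222
Py = (5*23 + 4*(-2))/9 = 107/9 = 11.8889

P = (2.2222, 11.8889)


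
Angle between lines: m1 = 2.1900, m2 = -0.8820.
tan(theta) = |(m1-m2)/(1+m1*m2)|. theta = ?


m1-m2 = 3.072
1+m1*m2 = -0.93158
tan(theta) = |3.072/(-0.93158)| = 3.297623
theta = arctan(|3.072/(-0.93158)|) = 73.1301 degrees (acute angle)

73.1301 degrees


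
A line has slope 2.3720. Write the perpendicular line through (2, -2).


Perpendicular slope = -1/m1 = -1/2.3720 = -0.4216
b2 = y0 - m2*x0 = -2 + 2/2.3720 = -2 + 0.8432 = -1.1568

y = -0.4216x - 1.1568


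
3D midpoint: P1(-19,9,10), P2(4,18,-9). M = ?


Mx = (-19+4)/2 = -7.5000
My = (9+18)/2 = 13.5000
Mz = (10- 9)/2 = 0.5000

M = (-7.5000, 13.5000, 0.5000)


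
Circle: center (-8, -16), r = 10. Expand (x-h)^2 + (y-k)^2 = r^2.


(x+ 8)^2 + (y+ 16)^2 = 10^2
D = -2h = 16, E = -2k = 32
F = h^2+k^2-r^2 = 64+256-100 = 220

x^2 + y^2 + 16x + 32y + 220 = 0


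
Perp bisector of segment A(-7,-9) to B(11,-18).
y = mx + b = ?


Midpoint = (2, -13.5)
Slope of AB = dy/dx = -9/18 = -0.5000
Perp slope = -dx/dy = 18/9 = 2.0000
b = My - (perp slope)*Mx = -13.5 + (18*2)/(-9) = -13.5 - 4.0000 = -17.5000

y = 2.0000x - 17.5000


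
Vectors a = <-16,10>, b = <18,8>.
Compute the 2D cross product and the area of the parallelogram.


cross = -16*8 - 10*18 = -128 - 180 = -308
Parallelogram area = |-308| = 308

cross = -308, parallelogram area = 308


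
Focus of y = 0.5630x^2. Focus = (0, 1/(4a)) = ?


a = 0.5630
4a = 2.2520
focus = (0, 1/2.2520) = (0, 0.4440)

Focus = (0, 0.4440)


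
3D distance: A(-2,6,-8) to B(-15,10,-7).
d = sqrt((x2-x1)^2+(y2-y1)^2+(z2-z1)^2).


dx=-13, dy=4, dz=1
d = sqrt(169+16+1) = sqrt(186) = 13.6382

13.6382


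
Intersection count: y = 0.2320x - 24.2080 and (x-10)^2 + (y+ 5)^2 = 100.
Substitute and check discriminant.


Substitute y = 0.2320x - 24.2080: (x-10)^2 + (0.2320x- 24.2080+ 5)^2 = 100
Expand to Ax^2 + Bx + C = 0, where b-k = -19.208
A = 1+m^2 = 1.053824
B = 2(m(b-k) - h) = 2(0.2320*(-19.208) - 10) = -28.912512
C = h^2 + (b-k)^2 - r^2 = 100 + 368.947264 - 100 = 368.947264
disc = B^2-4AC = 835.9334 - 1555.2219 = -719.2885
disc < 0

0 intersection points


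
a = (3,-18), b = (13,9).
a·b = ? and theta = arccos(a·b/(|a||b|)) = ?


a·b = 3*13 - 18*9 = 39 - 162 = -123
|a| = sqrt(9+324) = 18.2483
|b| = sqrt(169+81) = 15.8114
cos(theta) = -123/(sqrt(333)*sqrt(250)) = -123/sqrt(83250) = -0.426298
theta = arccos(-123/sqrt(83250)) = 115.2328 degrees

a·b = -123, theta = 115.2328 deg


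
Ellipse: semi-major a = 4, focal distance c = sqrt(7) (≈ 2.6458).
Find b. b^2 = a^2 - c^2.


b^2 = 4^2 - (sqrt(7))^2 = 16 - 7 = 9
b = sqrt(9) = 3

b = 3


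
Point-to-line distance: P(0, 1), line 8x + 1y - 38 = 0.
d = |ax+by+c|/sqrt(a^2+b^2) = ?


|8*0 + 1*1 - 38| = |-37| = 37
sqrt(64 + 1) = sqrt(65) = 8.0623
d = 37/sqrt(65) = 4.5893

4.5893


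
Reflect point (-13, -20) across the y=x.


Reflection rule for y=x: (y, x)
(-13, -20) -> (-20, -13)

(-20, -13)


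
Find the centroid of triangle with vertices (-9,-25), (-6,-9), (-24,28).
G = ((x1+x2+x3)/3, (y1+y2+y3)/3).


Gx = (-9- 6- 24)/3 = -39/3 = -13.0000
Gy = (-25- 9+28)/3 = -6/3 = -2.0000

G = (-13.0000, -2.0000)


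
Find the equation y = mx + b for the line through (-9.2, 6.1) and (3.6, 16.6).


m = (10.5)/(12.8) = 0.8203
b = y1 - m*x1 = 6.1 - (10.5*(-9.2))/(12.8) = 6.1 + 7.5469 = 13.6469

y = 0.8203x + 13.6469


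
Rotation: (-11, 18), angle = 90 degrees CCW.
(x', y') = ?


cos(90) = 0, sin(90) = 1
x' = -11*0 - 18*1 = -18
y' = -11*1 + 18*0 = -11

(-18, -11)


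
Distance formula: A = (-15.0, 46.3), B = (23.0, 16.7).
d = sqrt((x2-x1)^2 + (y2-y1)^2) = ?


dx = 23.0 + 15.0 = 38.0
dy = 16.7 - 46.3 = -29.6
d = sqrt(1444.0 + 876.16) = sqrt(2320.16) = 48.1680

48.1680


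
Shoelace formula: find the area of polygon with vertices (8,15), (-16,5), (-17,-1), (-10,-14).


sum(xi*y_{i+1}) = 8*5 - 16*(-1) - 17*(-14) - 10*15 = 144
sum(yi*x_{i+1}) = 15*(-16) + 5*(-17) - 1*(-10) - 14*8 = -427
Area = |144 + 427|/2 = 571/2 = 285.5000

285.5000 sq units


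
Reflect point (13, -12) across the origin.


Reflection rule for origin: (-x, -y)
(13, -12) -> (-13, 12)

(-13, 12)


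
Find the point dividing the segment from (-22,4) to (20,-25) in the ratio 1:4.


Px = (1*20 + 4*(-22))/5 = -68/5 = -13.6000
Py = (1*(-25) + 4*4)/5 = -9/5 = -1.8000

P = (-13.6000, -1.8000)


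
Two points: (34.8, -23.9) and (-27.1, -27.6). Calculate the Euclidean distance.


dx = -27.1 - 34.8 = -61.9
dy = -27.6 + 23.9 = -3.7
d = sqrt(3831.61 + 13.69) = sqrt(3845.3) = 62.0105

62.0105


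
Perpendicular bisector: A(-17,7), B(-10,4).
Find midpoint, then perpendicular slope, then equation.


Midpoint = (-13.5, 5.5)
Slope of AB = dy/dx = -3/7 = -0.4286
Perp slope = -dx/dy = 7/3 = 2.3333
b = My - (perp slope)*Mx = 5.5 + (7*(-13.5))/(-3) = 5.5 + 31.5000 = 37.0000

y = 2.3333x + 37.0000


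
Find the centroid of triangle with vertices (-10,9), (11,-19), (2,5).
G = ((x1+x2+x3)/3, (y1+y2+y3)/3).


Gx = (-10+11+2)/3 = 3/3 = 1.0000
Gy = (9- 19+5)/3 = -5/3 = -1.6667

G = (1.0000, -1.6667)


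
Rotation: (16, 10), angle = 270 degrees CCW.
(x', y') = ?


cos(270) = 0, sin(270) = -1
x' = 16*0 - 10*(-1) = 10
y' = 16*(-1) + 10*0 = -16

(10, -16)


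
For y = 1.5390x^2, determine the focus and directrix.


a = 1.5390
1/(4a) = 0.1624
Focus = (0, 0.1624)
Directrix: y = -0.1624

Focus = (0, 0.1624), Directrix: y = -0.1624


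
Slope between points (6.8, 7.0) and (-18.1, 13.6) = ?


dy = 13.6 - 7.0 = 6.6
dx = -18.1 - 6.8 = -24.9
m = 6.6/(-24.9) = -0.2651

m = -0.2651


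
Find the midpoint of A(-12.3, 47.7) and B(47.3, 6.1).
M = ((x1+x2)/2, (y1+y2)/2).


Mx = (-12.3 + 47.3)/2 = 35.0/2 = 17.5000
My = (47.7 + 6.1)/2 = 53.8/2 = 26.9000

(17.5000, 26.9000)


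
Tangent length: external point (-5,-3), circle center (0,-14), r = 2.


d = sqrt((-5-0)^2 + (-3+ 14)^2) = sqrt(25+121) = 12.0830
L = sqrt(146.0000 - 4) = sqrt(142.0000) = 11.9164

11.9164


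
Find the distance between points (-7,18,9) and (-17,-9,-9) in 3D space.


dx=-10, dy=-27, dz=-18
d = sqrt(100+729+324) = sqrt(1153) = 33.9559

33.9559


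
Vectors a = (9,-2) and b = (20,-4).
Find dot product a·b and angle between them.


a·b = 9*20 - 2*(-4) = 180 + 8 = 188
|a| = sqrt(81+4) = 9.2195
|b| = sqrt(400+16) = 20.3961
cos(theta) = 188/(sqrt(85)*sqrt(416)) = 188/sqrt(35360) = 0.999774
theta = arccos(188/sqrt(35360)) = 1.2189 degrees

a·b = 188, theta = 1.2189 deg


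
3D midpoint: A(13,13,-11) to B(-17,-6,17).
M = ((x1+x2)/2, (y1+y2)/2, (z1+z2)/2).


Mx = (13- 17)/2 = -2.0000
My = (13- 6)/2 = 3.5000
Mz = (-11+17)/2 = 3.0000

M = (-2.0000, 3.5000, 3.0000)


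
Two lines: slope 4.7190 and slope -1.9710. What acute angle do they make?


m1-m2 = 6.69
1+m1*m2 = -8.301149
tan(theta) = |6.69/(-8.301149)| = 0.805913
theta = arctan(|6.69/(-8.301149)|) = 38.8658 degrees (acute angle)

38.8658 degrees


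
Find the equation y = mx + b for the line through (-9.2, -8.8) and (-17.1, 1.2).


m = (10.0)/(-7.9) = -1.2658
b = y1 - m*x1 = -8.8 - (10.0*(-9.2))/(-7.9) = -8.8 - 11.6456 = -20.4456

y = -1.2658x - 20.4456


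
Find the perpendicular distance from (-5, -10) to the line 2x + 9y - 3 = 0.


|2*(-5) + 9*(-10) - 3| = |-103| = 103
sqrt(4 + 81) = sqrt(85) = 9.2195
d = 103/sqrt(85) = 11.1719

11.1719


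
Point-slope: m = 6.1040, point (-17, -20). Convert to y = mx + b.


y + 20 = 6.1040(x + 17)
y = 6.1040x - 20 - 6.1040*(-17)
y = 6.1040x + 83.7680

y = 6.1040x + 83.7680


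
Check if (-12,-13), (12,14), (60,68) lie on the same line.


-12*(14-68) + 12*(68+ 13) + 60*(-13-14)
= 648 + 972 - 1620 = 0

Yes, collinear (determinant = 0)


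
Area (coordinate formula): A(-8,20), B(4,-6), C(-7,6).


-8*(-6-6) = 96
4*(6-20) = -56
-7*(20+ 6) = -182
sum = -142
Area = |-142|/2 = 71.0000

71.0000 sq units


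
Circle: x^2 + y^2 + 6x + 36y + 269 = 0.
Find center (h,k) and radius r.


h = -D/2 = -6/2 = -3
k = -E/2 = -36/2 = -18
r^2 = h^2 + k^2 - F = 9 + 324 - 269 = 64
r = 8

Center (-3, -18), radius = 8


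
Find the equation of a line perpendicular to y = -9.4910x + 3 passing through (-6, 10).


Perpendicular slope = -1/m1 = -1/(-9.4910) = 0.1054
b2 = y0 - m2*x0 = 10 - 6/(-9.4910) = 10 + 0.6322 = 10.6322

y = 0.1054x + 10.6322


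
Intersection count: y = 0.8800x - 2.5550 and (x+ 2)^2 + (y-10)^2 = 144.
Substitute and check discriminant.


Substitute y = 0.8800x - 2.5550: (x+ 2)^2 + (0.8800x- 2.5550-10)^2 = 144
Expand to Ax^2 + Bx + C = 0, where b-k = -12.555
A = 1+m^2 = 1.7744
B = 2(m(b-k) - h) = 2(0.8800*(-12.555) + 2) = -18.0968
C = h^2 + (b-k)^2 - r^2 = 4 + 157.628025 - 144 = 17.628025
disc = B^2-4AC = 327.4942 - 125.1167 = 202.3775
disc > 0

2 intersection points


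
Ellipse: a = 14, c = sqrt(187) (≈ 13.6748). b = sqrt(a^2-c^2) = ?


b^2 = 14^2 - (sqrt(187))^2 = 196 - 187 = 9
b = sqrt(9) = 3

b = 3


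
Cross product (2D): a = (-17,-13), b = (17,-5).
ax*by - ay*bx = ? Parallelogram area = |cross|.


cross = -17*(-5) + 13*17 = 85 + 221 = 306
Parallelogram area = |306| = 306

cross = 306, parallelogram area = 306


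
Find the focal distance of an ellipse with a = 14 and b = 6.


c^2 = 14^2 - 6^2 = 196 - 36 = 160
c = sqrt(160) = 12.6491

c = 12.6491


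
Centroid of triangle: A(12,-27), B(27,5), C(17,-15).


Gx = (12+27+17)/3 = 56/3 = 18.6667
Gy = (-27+5- 15)/3 = -37/3 = -12.3333

G = (18.6667, -12.3333)


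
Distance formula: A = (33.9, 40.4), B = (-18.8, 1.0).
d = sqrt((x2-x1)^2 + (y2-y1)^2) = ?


dx = -18.8 - 33.9 = -52.7
dy = 1.0 - 40.4 = -39.4
d = sqrt(2777.29 + 1552.36) = sqrt(4329.65) = 65.8001

65.8001


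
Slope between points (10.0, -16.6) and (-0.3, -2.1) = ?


dy = -2.1 + 16.6 = 14.5
dx = -0.3 - 10.0 = -10.3
m = 14.5/(-10.3) = -1.4078

m = -1.4078


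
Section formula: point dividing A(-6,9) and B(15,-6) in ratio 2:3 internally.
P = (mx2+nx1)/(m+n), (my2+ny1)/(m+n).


Px = (2*15 + 3*(-6))/5 = 12/5 = 2.4000
Py = (2*(-6) + 3*9)/5 = 15/5 = 3.0000

P = (2.4000, 3.0000)


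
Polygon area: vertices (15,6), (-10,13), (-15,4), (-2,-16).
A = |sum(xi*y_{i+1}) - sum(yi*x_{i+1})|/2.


sum(xi*y_{i+1}) = 15*13 - 10*4 - 15*(-16) - 2*6 = 383
sum(yi*x_{i+1}) = 6*(-10) + 13*(-15) + 4*(-2) - 16*15 = -503
Area = |383 + 503|/2 = 886/2 = 443.0000

443.0000 sq units


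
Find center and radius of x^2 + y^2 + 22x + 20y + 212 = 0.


h = -D/2 = -22/2 = -11
k = -E/2 = -20/2 = -10
r^2 = h^2 + k^2 - F = 121 + 100 - 212 = 9
r = 3

Center (-11, -10), radius = 3


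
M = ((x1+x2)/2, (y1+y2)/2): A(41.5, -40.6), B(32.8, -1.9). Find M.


Mx = (41.5 + 32.8)/2 = 74.3/2 = 37.1500
My = (-40.6 - 1.9)/2 = -42.5/2 = -21.2500

(37.1500, -21.2500)


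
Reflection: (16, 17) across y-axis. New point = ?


Reflection rule for y-axis: (-x, y)
(16, 17) -> (-16, 17)

(-16, 17)


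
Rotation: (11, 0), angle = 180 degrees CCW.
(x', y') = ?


cos(180) = -1, sin(180) = 0
x' = 11*(-1) - 0*0 = -11
y' = 11*0 + 0*(-1) = 0

(-11, 0)


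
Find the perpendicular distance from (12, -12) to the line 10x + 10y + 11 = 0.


|10*12 + 10*(-12) + 11| = |11| = 11
sqrt(100 + 100) = sqrt(200) = 14.1421
d = 11/sqrt(200) = 0.7778

0.7778


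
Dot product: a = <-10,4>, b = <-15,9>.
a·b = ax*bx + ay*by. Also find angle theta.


a·b = -10*(-15) + 4*9 = 150 + 36 = 186
|a| = sqrt(100+16) = 10.7703
|b| = sqrt(225+81) = 17.4929
cos(theta) = 186/(sqrt(116)*sqrt(306)) = 186/sqrt(35496) = 0.987241
theta = arccos(186/sqrt(35496)) = 9.1623 degrees

a·b = 186, theta = 9.1623 deg


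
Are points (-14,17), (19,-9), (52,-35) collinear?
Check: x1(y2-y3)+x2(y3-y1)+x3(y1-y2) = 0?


-14*(-9+ 35) + 19*(-35-17) + 52*(17+ 9)
= -364 - 988 + 1352 = 0

Yes, collinear (determinant = 0)


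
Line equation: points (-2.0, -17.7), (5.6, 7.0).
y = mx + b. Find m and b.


m = (24.7)/(7.6) = 3.2500
b = y1 - m*x1 = -17.7 - (24.7*(-2.0))/(7.6) = -17.7 + 6.5000 = -11.2000

y = 3.2500x - 11.2000


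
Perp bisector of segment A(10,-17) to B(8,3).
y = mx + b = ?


Midpoint = (9, -7)
Slope of AB = dy/dx = 20/(-2) = -10.0000
Perp slope = -dx/dy = 2/20 = 0.1000
b = My - (perp slope)*Mx = -7 + (-2*9)/20 = -7 - 0.9000 = -7.9000

y = 0.1000x - 7.9000


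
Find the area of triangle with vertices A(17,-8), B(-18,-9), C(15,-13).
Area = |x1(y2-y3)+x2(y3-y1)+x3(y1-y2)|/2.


17*(-9+ 13) = 68
-18*(-13+ 8) = 90
15*(-8+ 9) = 15
sum = 173
Area = |173|/2 = 86.5000

86.5000 sq units


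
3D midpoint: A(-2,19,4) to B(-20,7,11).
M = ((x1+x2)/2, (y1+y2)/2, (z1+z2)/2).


Mx = (-2- 20)/2 = -11.0000
My = (19+7)/2 = 13.0000
Mz = (4+11)/2 = 7.5000

M = (-11.0000, 13.0000, 7.5000)


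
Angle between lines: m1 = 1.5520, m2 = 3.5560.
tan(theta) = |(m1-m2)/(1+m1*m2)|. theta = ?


m1-m2 = -2.004
1+m1*m2 = 6.518912
tan(theta) = |-2.004/6.518912| = 0.307413
theta = arctan(|-2.004/6.518912|) = 17.0881 degrees (acute angle)

17.0881 degrees


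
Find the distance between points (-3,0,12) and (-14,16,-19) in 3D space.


dx=-11, dy=16, dz=-31
d = sqrt(121+256+961) = sqrt(1338) = 36.5787

36.5787


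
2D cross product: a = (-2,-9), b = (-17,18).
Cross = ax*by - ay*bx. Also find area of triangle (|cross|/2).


cross = -2*18 + 9*(-17) = -36 - 153 = -189
Triangle area = |-189|/2 = 189/2 = 94.5000

cross = -189, triangle area = 94.5000


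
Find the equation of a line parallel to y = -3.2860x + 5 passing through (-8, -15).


Parallel lines have equal slopes.
m2 = -3.2860
b2 = -15 + 3.2860*(-8) = -41.2880

y = -3.2860x - 41.2880


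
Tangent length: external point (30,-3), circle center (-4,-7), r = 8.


d = sqrt((30+ 4)^2 + (-3+ 7)^2) = sqrt(1156+16) = 34.2345
L = sqrt(1172.0000 - 64) = sqrt(1108.0000) = 33.2866

33.2866


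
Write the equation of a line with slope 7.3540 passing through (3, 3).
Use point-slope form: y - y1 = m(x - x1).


y - 3 = 7.3540(x - 3)
y = 7.3540x + 3 - 7.3540*3
y = 7.3540x - 19.0620

y = 7.3540x - 19.0620


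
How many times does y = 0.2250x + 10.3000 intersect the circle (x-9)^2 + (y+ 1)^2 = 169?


Substitute y = 0.2250x + 10.3000: (x-9)^2 + (0.2250x+10.3000+ 1)^2 = 169
Expand to Ax^2 + Bx + C = 0, where b-k = 11.3
A = 1+m^2 = 1.050625
B = 2(m(b-k) - h) = 2(0.2250*11.3 - 9) = -12.915
C = h^2 + (b-k)^2 - r^2 = 81 + 127.69 - 169 = 39.69
disc = B^2-4AC = 166.7972 - 166.7972 = 0
disc = 0

1 intersection point (tangent)


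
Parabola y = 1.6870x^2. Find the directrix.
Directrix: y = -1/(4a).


a = 1.6870
1/(4a) = 0.1482
directrix: y = -0.1482 = -0.1482

y = -0.1482


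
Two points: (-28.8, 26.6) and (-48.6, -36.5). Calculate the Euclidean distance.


dx = -48.6 + 28.8 = -19.8
dy = -36.5 - 26.6 = -63.1
d = sqrt(392.04 + 3981.61) = sqrt(4373.65) = 66.1336

66.1336


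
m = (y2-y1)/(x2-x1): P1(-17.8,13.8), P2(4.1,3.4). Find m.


dy = 3.4 - 13.8 = -10.4
dx = 4.1 + 17.8 = 21.9
m = -10.4/21.9 = -0.4749

m = -0.4749


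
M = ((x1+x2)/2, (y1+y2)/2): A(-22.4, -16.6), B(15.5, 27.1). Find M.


Mx = (-22.4 + 15.5)/2 = -6.9/2 = -3.4500
My = (-16.6 + 27.1)/2 = 10.5/2 = 5.2500

(-3.4500, 5.2500)


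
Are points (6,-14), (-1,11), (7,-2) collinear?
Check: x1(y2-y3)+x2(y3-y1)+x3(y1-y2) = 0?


6*(11+ 2) - 1*(-2+ 14) + 7*(-14-11)
= 78 - 12 - 175 = -109

No, not collinear (determinant = -109)


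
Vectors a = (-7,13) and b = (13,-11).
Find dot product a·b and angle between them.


a·b = -7*13 + 13*(-11) = -91 - 143 = -234
|a| = sqrt(49+169) = 14.7648
|b| = sqrt(169+121) = 17.0294
cos(theta) = -234/(sqrt(218)*sqrt(290)) = -234/sqrt(63220) = -0.930655
theta = arccos(-234/sqrt(63220)) = 158.5371 degrees

a·b = -234, theta = 158.5371 deg


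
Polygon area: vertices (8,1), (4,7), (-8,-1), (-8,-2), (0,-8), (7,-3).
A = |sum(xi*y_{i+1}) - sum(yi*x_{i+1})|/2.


sum(xi*y_{i+1}) = 8*7 + 4*(-1) - 8*(-2) - 8*(-8) + 0*(-3) + 7*1 = 139
sum(yi*x_{i+1}) = 1*4 + 7*(-8) - 1*(-8) - 2*0 - 8*7 - 3*8 = -124
Area = |139 + 124|/2 = 263/2 = 131.5000

131.5000 sq units


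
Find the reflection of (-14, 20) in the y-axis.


Reflection rule for y-axis: (-x, y)
(-14, 20) -> (14, 20)

(14, 20)


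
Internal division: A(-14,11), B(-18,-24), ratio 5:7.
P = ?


Px = (5*(-18) + 7*(-14))/12 = -188/12 = -15.6667
Py = (5*(-24) + 7*11)/12 = -43/12 = -3.5833

P = (-15.6667, -3.5833)


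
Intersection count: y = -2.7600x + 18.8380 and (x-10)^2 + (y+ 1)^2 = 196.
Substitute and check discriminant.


Substitute y = -2.7600x + 18.8380: (x-10)^2 + (-2.7600x+18.8380+ 1)^2 = 196
Expand to Ax^2 + Bx + C = 0, where b-k = 19.838
A = 1+m^2 = 8.6176
B = 2(m(b-k) - h) = 2(-2.7600*19.838 - 10) = -129.50576
C = h^2 + (b-k)^2 - r^2 = 100 + 393.546244 - 196 = 297.546244
disc = B^2-4AC = 16771.7419 - 10256.5380 = 6515.2039
disc > 0

2 intersection points


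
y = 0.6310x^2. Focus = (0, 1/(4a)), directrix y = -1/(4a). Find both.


a = 0.6310
1/(4a) = 0.3962
Focus = (0, 0.3962)
Directrix: y = -0.3962

Focus = (0, 0.3962), Directrix: y = -0.3962


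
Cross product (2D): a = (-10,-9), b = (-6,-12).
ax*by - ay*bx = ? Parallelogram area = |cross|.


cross = -10*(-12) + 9*(-6) = 120 - 54 = 66
Parallelogram area = |66| = 66

cross = 66, parallelogram area = 66


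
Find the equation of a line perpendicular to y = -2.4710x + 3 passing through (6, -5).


Perpendicular slope = -1/m1 = -1/(-2.4710) = 0.4047
b2 = y0 - m2*x0 = -5 + 6/(-2.4710) = -5 - 2.4282 = -7.4282

y = 0.4047x - 7.4282


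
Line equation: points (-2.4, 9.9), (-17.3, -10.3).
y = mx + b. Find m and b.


m = (-20.2)/(-14.9) = 1.3557
b = y1 - m*x1 = 9.9 - (-20.2*(-2.4))/(-14.9) = 9.9 + 3.2537 = 13.1537

y = 1.3557x + 13.1537


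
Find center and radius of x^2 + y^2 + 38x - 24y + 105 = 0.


h = -D/2 = -38/2 = -19
k = -E/2 = 24/2 = 12
r^2 = h^2 + k^2 - F = 361 + 144 - 105 = 400
r = 20

Center (-19, 12), radius = 20


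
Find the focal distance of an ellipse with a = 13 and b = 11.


c^2 = 13^2 - 11^2 = 169 - 121 = 48
c = sqrt(48) = 6.9282

c = 6.9282


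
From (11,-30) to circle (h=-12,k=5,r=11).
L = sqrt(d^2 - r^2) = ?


d = sqrt((11+ 12)^2 + (-30-5)^2) = sqrt(529+1225) = 41.8808
L = sqrt(1754.0000 - 121) = sqrt(1633.0000) = 40.4104

40.4104


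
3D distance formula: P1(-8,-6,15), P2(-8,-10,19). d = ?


dx=0, dy=-4, dz=4
d = sqrt(0+16+16) = sqrt(32) = 5.6569

5.6569


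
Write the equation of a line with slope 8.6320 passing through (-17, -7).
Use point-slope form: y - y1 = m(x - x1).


y + 7 = 8.6320(x + 17)
y = 8.6320x - 7 - 8.6320*(-17)
y = 8.6320x + 139.7440

y = 8.6320x + 139.7440


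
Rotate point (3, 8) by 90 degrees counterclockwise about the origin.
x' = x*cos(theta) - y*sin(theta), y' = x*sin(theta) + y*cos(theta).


cos(90) = 0, sin(90) = 1
x' = 3*0 - 8*1 = -8
y' = 3*1 + 8*0 = 3

(-8, 3)


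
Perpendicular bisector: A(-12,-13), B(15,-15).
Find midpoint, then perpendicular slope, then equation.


Midpoint = (1.5, -14)
Slope of AB = dy/dx = -2/27 = -0.0741
Perp slope = -dx/dy = 27/2 = 13.5000
b = My - (perp slope)*Mx = -14 + (27*1.5)/(-2) = -14 - 20.2500 = -34.2500

y = 13.5000x - 34.2500


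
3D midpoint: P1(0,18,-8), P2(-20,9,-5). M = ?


Mx = (0- 20)/2 = -10.0000
My = (18+9)/2 = 13.5000
Mz = (-8- 5)/2 = -6.5000

M = (-10.0000, 13.5000, -6.5000)


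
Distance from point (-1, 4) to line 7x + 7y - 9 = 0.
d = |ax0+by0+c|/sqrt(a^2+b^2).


|7*(-1) + 7*4 - 9| = |12| = 12
sqrt(49 + 49) = sqrt(98) = 9.8995
d = 12/sqrt(98) = 1.2122

1.2122


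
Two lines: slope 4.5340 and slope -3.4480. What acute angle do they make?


m1-m2 = 7.982
1+m1*m2 = -14.633232
tan(theta) = |7.982/(-14.633232)| = 0.545471
theta = arctan(|7.982/(-14.633232)|) = 28.6112 degrees (acute angle)

28.6112 degrees


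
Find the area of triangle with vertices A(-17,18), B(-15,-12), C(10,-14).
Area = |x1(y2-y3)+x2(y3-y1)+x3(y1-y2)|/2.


-17*(-12+ 14) = -34
-15*(-14-18) = 480
10*(18+ 12) = 300
sum = 746
Area = |746|/2 = 373.0000

373.0000 sq units


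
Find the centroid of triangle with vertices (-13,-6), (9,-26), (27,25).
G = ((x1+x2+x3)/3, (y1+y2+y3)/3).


Gx = (-13+9+27)/3 = 23/3 = 7.6667
Gy = (-6- 26+25)/3 = -7/3 = -2.3333

G = (7.6667, -2.3333)


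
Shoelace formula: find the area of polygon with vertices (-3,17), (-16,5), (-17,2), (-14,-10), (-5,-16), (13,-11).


sum(xi*y_{i+1}) = -3*5 - 16*2 - 17*(-10) - 14*(-16) - 5*(-11) + 13*17 = 623
sum(yi*x_{i+1}) = 17*(-16) + 5*(-17) + 2*(-14) - 10*(-5) - 16*13 - 11*(-3) = -510
Area = |623 + 510|/2 = 1133/2 = 566.5000

566.5000 sq units


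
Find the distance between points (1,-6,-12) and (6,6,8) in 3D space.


dx=5, dy=12, dz=20
d = sqrt(25+144+400) = sqrt(569) = 23.8537

23.8537


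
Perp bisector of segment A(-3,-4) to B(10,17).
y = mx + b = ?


Midpoint = (3.5, 6.5)
Slope of AB = dy/dx = 21/13 = 1.6154
Perp slope = -dx/dy = -13/21 = -0.6190
b = My - (perp slope)*Mx = 6.5 + (13*3.5)/21 = 6.5 + 2.1667 = 8.6667

y = -0.6190x + 8.6667


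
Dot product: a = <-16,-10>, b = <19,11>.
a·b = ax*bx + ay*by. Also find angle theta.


a·b = -16*19 - 10*11 = -304 - 110 = -414
|a| = sqrt(256+100) = 18.8680
|b| = sqrt(361+121) = 21.9545
cos(theta) = -414/(sqrt(356)*sqrt(482)) = -414/sqrt(171592) = -0.999429
theta = arccos(-414/sqrt(171592)) = 178.0632 degrees

a·b = -414, theta = 178.0632 deg


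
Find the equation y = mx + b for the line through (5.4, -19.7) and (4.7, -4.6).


m = (15.1)/(-0.7) = -21.5714
b = y1 - m*x1 = -19.7 - (15.1*5.4)/(-0.7) = -19.7 + 116.4857 = 96.7857

y = -21.5714x + 96.7857


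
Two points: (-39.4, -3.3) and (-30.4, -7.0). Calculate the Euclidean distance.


dx = -30.4 + 39.4 = 9.0
dy = -7.0 + 3.3 = -3.7
d = sqrt(81.0 + 13.69) = sqrt(94.69) = 9.7309

9.7309


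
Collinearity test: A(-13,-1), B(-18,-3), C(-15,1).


-13*(-3-1) - 18*(1+ 1) - 15*(-1+ 3)
= 52 - 36 - 30 = -14

No, not collinear (determinant = -14)


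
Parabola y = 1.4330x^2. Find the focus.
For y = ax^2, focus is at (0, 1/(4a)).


a = 1.4330
4a = 5.7320
focus = (0, 1/5.7320) = (0, 0.1745)

Focus = (0, 0.1745)


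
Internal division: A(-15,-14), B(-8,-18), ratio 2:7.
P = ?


Px = (2*(-8) + 7*(-15))/9 = -121/9 = -13.4444
Py = (2*(-18) + 7*(-14))/9 = -134/9 = -14.8889

P = (-13.4444, -14.8889)


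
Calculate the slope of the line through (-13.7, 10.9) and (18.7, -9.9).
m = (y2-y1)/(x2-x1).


dy = -9.9 - 10.9 = -20.8
dx = 18.7 + 13.7 = 32.4
m = -20.8/32.4 = -0.6420

m = -0.6420


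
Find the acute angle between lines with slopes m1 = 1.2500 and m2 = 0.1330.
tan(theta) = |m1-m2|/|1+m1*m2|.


m1-m2 = 1.117
1+m1*m2 = 1.16625
tan(theta) = |1.117/1.16625| = 0.957771
theta = arctan(|1.117/1.16625|) = 43.7643 degrees (acute angle)

43.7643 degrees


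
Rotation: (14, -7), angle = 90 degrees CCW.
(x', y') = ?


cos(90) = 0, sin(90) = 1
x' = 14*0 + 7*1 = 7
y' = 14*1 - 7*0 = 14

(7, 14)


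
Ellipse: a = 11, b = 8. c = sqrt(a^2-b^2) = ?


c^2 = 11^2 - 8^2 = 121 - 64 = 57
c = sqrt(57) = 7.5498

c = 7.5498


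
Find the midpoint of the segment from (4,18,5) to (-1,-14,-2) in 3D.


Mx = (4- 1)/2 = 1.5000
My = (18- 14)/2 = 2.0000
Mz = (5- 2)/2 = 1.5000

M = (1.5000, 2.0000, 1.5000)


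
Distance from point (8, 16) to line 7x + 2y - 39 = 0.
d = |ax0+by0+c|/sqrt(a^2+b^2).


|7*8 + 2*16 - 39| = |49| = 49
sqrt(49 + 4) = sqrt(53) = 7.2801
d = 49/sqrt(53) = 6.7307

6.7307


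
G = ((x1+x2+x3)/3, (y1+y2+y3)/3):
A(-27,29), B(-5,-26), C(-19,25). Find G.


Gx = (-27- 5- 19)/3 = -51/3 = -17.0000
Gy = (29- 26+25)/3 = 28/3 = 9.3333

G = (-17.0000, 9.3333)


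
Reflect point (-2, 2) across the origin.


Reflection rule for origin: (-x, -y)
(-2, 2) -> (2, -2)

(2, -2)


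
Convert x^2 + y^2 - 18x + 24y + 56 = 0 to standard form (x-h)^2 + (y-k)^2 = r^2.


h = -D/2 = 18/2 = 9
k = -E/2 = -24/2 = -12
r^2 = h^2 + k^2 - F = 81 + 144 - 56 = 169
r = 13

Center (9, -12), radius = 13


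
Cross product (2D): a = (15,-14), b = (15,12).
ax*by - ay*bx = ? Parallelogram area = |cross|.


cross = 15*12 + 14*15 = 180 + 210 = 390
Parallelogram area = |390| = 390

cross = 390, parallelogram area = 390


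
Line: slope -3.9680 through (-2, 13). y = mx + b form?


y - 13 = -3.9680(x + 2)
y = -3.9680x + 13 + 3.9680*(-2)
y = -3.9680x + 5.0640

y = -3.9680x + 5.0640


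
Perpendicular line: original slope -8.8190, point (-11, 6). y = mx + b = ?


Perpendicular slope = -1/m1 = -1/(-8.8190) = 0.1134
b2 = y0 - m2*x0 = 6 - 11/(-8.8190) = 6 + 1.2473 = 7.2473

y = 0.1134x + 7.2473


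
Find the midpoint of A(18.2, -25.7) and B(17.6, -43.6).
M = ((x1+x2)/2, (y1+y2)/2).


Mx = (18.2 + 17.6)/2 = 35.8/2 = 17.9000
My = (-25.7 - 43.6)/2 = -69.3/2 = -34.6500

(17.9000, -34.6500)


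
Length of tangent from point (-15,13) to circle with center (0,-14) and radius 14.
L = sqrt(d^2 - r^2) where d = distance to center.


d = sqrt((-15-0)^2 + (13+ 14)^2) = sqrt(225+729) = 30.8869
L = sqrt(954.0000 - 196) = sqrt(758.0000) = 27.5318

27.5318


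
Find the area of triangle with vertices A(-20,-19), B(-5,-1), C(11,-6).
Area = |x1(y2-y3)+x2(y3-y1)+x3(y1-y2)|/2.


-20*(-1+ 6) = -100
-5*(-6+ 19) = -65
11*(-19+ 1) = -198
sum = -363
Area = |-363|/2 = 181.5000

181.5000 sq units


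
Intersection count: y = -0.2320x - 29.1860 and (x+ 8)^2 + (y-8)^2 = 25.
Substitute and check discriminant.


Substitute y = -0.2320x - 29.1860: (x+ 8)^2 + (-0.2320x- 29.1860-8)^2 = 25
Expand to Ax^2 + Bx + C = 0, where b-k = -37.186
A = 1+m^2 = 1.053824
B = 2(m(b-k) - h) = 2(-0.2320*(-37.186) + 8) = 33.254304
C = h^2 + (b-k)^2 - r^2 = 64 + 1382.798596 - 25 = 1421.798596
disc = B^2-4AC = 1105.8487 - 5993.3019 = -4887.4532
disc < 0

0 intersection points


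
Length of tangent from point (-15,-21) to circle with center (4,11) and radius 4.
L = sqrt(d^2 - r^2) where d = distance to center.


d = sqrt((-15-4)^2 + (-21-11)^2) = sqrt(361+1024) = 37.2156
L = sqrt(1385.0000 - 16) = sqrt(1369.0000) = 37.0000

37.0000


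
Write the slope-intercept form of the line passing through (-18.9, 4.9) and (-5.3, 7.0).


m = (2.1)/(13.6) = 0.1544
b = y1 - m*x1 = 4.9 - (2.1*(-18.9))/(13.6) = 4.9 + 2.9184 = 7.8184

y = 0.1544x + 7.8184


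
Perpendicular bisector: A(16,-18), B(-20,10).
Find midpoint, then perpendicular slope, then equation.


Midpoint = (-2, -4)
Slope of AB = dy/dx = 28/(-36) = -0.7778
Perp slope = -dx/dy = 36/28 = 1.2857
b = My - (perp slope)*Mx = -4 + (-36*(-2))/28 = -4 + 2.5714 = -1.4286

y = 1.2857x - 1.4286


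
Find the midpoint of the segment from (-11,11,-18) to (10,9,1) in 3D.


Mx = (-11+10)/2 = -0.5000
My = (11+9)/2 = 10.0000
Mz = (-18+1)/2 = -8.5000

M = (-0.5000, 10.0000, -8.5000)


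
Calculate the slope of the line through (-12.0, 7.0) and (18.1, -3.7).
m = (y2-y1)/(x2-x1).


dy = -3.7 - 7.0 = -10.7
dx = 18.1 + 12.0 = 30.1
m = -10.7/30.1 = -0.3555

m = -0.3555


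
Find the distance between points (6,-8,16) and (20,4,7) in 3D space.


dx=14, dy=12, dz=-9
d = sqrt(196+144+81) = sqrt(421) = 20.5183

20.5183


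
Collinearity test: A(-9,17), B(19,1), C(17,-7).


-9*(1+ 7) + 19*(-7-17) + 17*(17-1)
= -72 - 456 + 272 = -256

No, not collinear (determinant = -256)


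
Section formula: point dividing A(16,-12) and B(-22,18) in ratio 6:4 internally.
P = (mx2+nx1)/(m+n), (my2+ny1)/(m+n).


Px = (6*(-22) + 4*16)/10 = -68/10 = -6.8000
Py = (6*18 + 4*(-12))/10 = 60/10 = 6.0000

P = (-6.8000, 6.0000)


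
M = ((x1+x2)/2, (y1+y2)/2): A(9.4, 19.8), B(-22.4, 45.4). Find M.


Mx = (9.4 - 22.4)/2 = -13/2 = -6.5000
My = (19.8 + 45.4)/2 = 65.2/2 = 32.6000

(-6.5000, 32.6000)


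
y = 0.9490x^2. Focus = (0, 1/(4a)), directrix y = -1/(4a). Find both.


a = 0.9490
1/(4a) = 0.2634
Focus = (0, 0.2634)
Directrix: y = -0.2634

Focus = (0, 0.2634), Directrix: y = -0.2634


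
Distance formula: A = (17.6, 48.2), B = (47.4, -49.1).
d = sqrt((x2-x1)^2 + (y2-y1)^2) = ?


dx = 47.4 - 17.6 = 29.8
dy = -49.1 - 48.2 = -97.3
d = sqrt(888.04 + 9467.29) = sqrt(10355.33) = 101.7611

101.7611


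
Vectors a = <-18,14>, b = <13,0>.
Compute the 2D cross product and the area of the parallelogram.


cross = -18*0 - 14*13 = 0 - 182 = -182
Parallelogram area = |-182| = 182

cross = -182, parallelogram area = 182


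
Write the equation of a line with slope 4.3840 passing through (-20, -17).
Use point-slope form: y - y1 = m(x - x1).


y + 17 = 4.3840(x + 20)
y = 4.3840x - 17 - 4.3840*(-20)
y = 4.3840x + 70.6800

y = 4.3840x + 70.6800


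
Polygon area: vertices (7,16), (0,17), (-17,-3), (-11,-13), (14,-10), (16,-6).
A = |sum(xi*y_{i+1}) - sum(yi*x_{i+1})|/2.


sum(xi*y_{i+1}) = 7*17 + 0*(-3) - 17*(-13) - 11*(-10) + 14*(-6) + 16*16 = 622
sum(yi*x_{i+1}) = 16*0 + 17*(-17) - 3*(-11) - 13*14 - 10*16 - 6*7 = -640
Area = |622 + 640|/2 = 1262/2 = 631.0000

631.0000 sq units


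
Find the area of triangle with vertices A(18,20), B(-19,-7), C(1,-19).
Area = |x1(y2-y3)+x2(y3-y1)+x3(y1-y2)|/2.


18*(-7+ 19) = 216
-19*(-19-20) = 741
1*(20+ 7) = 27
sum = 984
Area = |984|/2 = 492.0000

492.0000 sq units


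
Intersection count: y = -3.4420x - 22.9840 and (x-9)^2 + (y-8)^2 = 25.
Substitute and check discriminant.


Substitute y = -3.4420x - 22.9840: (x-9)^2 + (-3.4420x- 22.9840-8)^2 = 25
Expand to Ax^2 + Bx + C = 0, where b-k = -30.984
A = 1+m^2 = 12.847364
B = 2(m(b-k) - h) = 2(-3.4420*(-30.984) - 9) = 195.293856
C = h^2 + (b-k)^2 - r^2 = 81 + 960.008256 - 25 = 1016.008256
disc = B^2-4AC = 38139.6902 - 52212.1116 = -14072.4214
disc < 0

0 intersection points


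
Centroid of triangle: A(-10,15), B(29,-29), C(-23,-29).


Gx = (-10+29- 23)/3 = -4/3 = -1.3333
Gy = (15- 29- 29)/3 = -43/3 = -14.3333

G = (-1.3333, -14.3333)


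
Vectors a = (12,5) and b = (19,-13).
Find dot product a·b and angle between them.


a·b = 12*19 + 5*(-13) = 228 - 65 = 163
|a| = sqrt(144+25) = 13.0000
|b| = sqrt(361+169) = 23.0217
cos(theta) = 163/(sqrt(169)*sqrt(530)) = 163/sqrt(89570) = 0.544636
theta = arccos(163/sqrt(89570)) = 57.0002 degrees

a·b = 163, theta = 57.0002 deg


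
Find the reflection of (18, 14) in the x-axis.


Reflection rule for x-axis: (x, -y)
(18, 14) -> (18, -14)

(18, -14)


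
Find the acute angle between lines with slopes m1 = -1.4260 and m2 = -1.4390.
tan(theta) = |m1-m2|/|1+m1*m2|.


m1-m2 = 0.013
1+m1*m2 = 3.052014
tan(theta) = |0.013/3.052014| = 0.004259
theta = arctan(|0.013/3.052014|) = 0.2440 degrees (acute angle)

0.2440 degrees


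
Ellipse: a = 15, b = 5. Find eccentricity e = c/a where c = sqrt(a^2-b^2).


c = sqrt(225-25) = sqrt(200) = 14.1421
e = c/a = sqrt(200)/15 = 0.9428

e = 0.9428


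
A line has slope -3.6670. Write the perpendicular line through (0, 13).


Perpendicular slope = -1/m1 = -1/(-3.6670) = 0.2727
b2 = y0 - m2*x0 = 13 + 0/(-3.6670) = 13 + 0 = 13.0000

y = 0.2727x + 13.0000


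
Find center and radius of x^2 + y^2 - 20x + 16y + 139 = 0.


h = -D/2 = 20/2 = 10
k = -E/2 = -16/2 = -8
r^2 = h^2 + k^2 - F = 100 + 64 - 139 = 25
r = 5

Center (10, -8), radius = 5


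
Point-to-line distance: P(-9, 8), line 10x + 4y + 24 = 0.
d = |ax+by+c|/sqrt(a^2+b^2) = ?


|10*(-9) + 4*8 + 24| = |-34| = 34
sqrt(100 + 16) = sqrt(116) = 10.7703
d = 34/sqrt(116) = 3.1568

3.1568


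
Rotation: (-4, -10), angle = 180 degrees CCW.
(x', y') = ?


cos(180) = -1, sin(180) = 0
x' = -4*(-1) + 10*0 = 4
y' = -4*0 - 10*(-1) = 10

(4, 10)


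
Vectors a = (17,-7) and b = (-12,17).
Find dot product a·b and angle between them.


a·b = 17*(-12) - 7*17 = -204 - 119 = -323
|a| = sqrt(289+49) = 18.3848
|b| = sqrt(144+289) = 20.8087
cos(theta) = -323/(sqrt(338)*sqrt(433)) = -323/sqrt(146354) = -0.844307
theta = arccos(-323/sqrt(146354)) = 147.5977 degrees

a·b = -323, theta = 147.5977 deg


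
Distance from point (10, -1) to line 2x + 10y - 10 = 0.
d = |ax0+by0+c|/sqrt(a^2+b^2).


|2*10 + 10*(-1) - 10| = |0| = 0
sqrt(4 + 100) = sqrt(104) = 10.1980
d = 0/sqrt(104) = 0

0


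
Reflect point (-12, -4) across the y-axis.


Reflection rule for y-axis: (-x, y)
(-12, -4) -> (12, -4)

(12, -4)


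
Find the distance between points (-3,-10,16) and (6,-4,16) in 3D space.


dx=9, dy=6, dz=0
d = sqrt(81+36+0) = sqrt(117) = 10.8167

10.8167
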